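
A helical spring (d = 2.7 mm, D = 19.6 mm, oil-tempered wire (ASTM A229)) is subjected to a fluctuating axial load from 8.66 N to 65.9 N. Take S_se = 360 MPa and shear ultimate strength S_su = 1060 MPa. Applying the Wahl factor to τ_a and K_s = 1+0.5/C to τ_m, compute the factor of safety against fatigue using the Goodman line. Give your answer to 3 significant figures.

2.96

C = D/d = 19.6/2.7 = 7.2593; K_W = (4C−1)/(4C−4)+0.615/C = 1.2045; K_s = 1+0.5/C = 1.0689
F_a = (F_max−F_min)/2 = 28.62 N; F_m = (F_max+F_min)/2 = 37.28 N
τ_a = K_W·8F_aD/(πd³) = 1.2045 × 72.573 = 87.417 MPa
τ_m = K_s·8F_mD/(πd³) = 1.0689 × 94.532 = 101.04 MPa
Goodman: 1/n_f = τ_a/S_se + τ_m/S_su = 87.417/360 + 101.04/1060 = 0.24283 + 0.09532 = 0.33815
n_f = 1/0.33815 = 2.957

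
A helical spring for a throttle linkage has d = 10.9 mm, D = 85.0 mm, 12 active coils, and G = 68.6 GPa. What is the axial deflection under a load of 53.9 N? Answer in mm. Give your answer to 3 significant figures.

k = Gd⁴/(8D³N_a) = (68.6×10³)(10.9⁴)/(8·85.0³·12) = 16.425 N/mm
δ = F/k = 53.9 / 16.425 = 3.2816 mm

3.28 mm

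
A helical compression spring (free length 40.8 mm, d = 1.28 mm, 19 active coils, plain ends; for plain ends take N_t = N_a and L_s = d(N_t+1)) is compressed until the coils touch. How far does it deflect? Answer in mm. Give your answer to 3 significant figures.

N_t = 19; L_s = 1.28·20 = 25.6 mm
δ_solid = L₀ − L_s = 40.8 − 25.6 = 15.2 mm

15.2 mm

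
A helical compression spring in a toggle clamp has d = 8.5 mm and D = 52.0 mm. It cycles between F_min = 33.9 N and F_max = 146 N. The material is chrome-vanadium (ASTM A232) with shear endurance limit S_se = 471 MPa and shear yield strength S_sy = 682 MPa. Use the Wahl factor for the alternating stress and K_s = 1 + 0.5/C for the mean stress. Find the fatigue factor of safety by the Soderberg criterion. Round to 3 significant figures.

15.9

C = D/d = 52.0/8.5 = 6.1176; K_W = (4C−1)/(4C−4)+0.615/C = 1.2471; K_s = 1+0.5/C = 1.0817
F_a = (F_max−F_min)/2 = 56.05 N; F_m = (F_max+F_min)/2 = 89.95 N
τ_a = K_W·8F_aD/(πd³) = 1.2471 × 12.085 = 15.072 MPa
τ_m = K_s·8F_mD/(πd³) = 1.0817 × 19.395 = 20.98 MPa
Soderberg: 1/n_f = τ_a/S_se + τ_m/S_sy = 15.072/471 + 20.98/682 = 0.03200 + 0.03076 = 0.062762
n_f = 1/0.062762 = 15.93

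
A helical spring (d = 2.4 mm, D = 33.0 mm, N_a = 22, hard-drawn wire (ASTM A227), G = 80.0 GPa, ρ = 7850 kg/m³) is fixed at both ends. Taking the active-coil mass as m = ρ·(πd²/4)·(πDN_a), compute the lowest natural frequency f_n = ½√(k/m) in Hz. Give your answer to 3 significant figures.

36.0 Hz

k = Gd⁴/(8D³N_a) = (80.0×10³)(2.4⁴)/(8·33.0³·22) = 0.41964 N/mm = 419.64 N/m
Wire length L = πDN_a = π·33.0·22 = 2280.8 mm
m = ρ·(πd²/4)·L = 7850 × 4.5239×10⁻⁶ m² × 2.2808 m = 0.080997 kg
f_n = ½√(k/m) = 0.5·√(419.64/0.080997) = 0.5·√(5181) = 35.99 Hz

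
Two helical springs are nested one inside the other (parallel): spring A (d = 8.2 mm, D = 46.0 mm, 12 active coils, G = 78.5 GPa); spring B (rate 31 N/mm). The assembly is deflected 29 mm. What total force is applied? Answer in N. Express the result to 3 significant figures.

2000 N

k_A = Gd⁴/(8D³N_a) = (78.5×10³)(8.2⁴)/(8·46.0³·12) = 37.982 N/mm
Parallel: k_eq = 37.982 + 31 = 68.982 N/mm
F = k_eq·δ = 68.982·29 = 2000.5 N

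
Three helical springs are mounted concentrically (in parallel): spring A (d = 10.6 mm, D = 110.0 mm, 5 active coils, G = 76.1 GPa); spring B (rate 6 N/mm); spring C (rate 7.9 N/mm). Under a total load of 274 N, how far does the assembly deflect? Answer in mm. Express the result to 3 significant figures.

k_A = Gd⁴/(8D³N_a) = (76.1×10³)(10.6⁴)/(8·110.0³·5) = 18.046 N/mm
Parallel: k_eq = 18.046 + 6 + 7.9 = 31.946 N/mm
δ = F/k_eq = 274/31.946 = 8.5771 mm

8.58 mm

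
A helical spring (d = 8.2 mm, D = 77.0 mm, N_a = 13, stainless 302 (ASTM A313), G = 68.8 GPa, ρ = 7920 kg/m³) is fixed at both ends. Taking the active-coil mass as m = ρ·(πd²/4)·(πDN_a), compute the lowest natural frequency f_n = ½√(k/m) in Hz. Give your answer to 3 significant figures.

35.3 Hz

k = Gd⁴/(8D³N_a) = (68.8×10³)(8.2⁴)/(8·77.0³·13) = 6.5515 N/mm = 6551.5 N/m
Wire length L = πDN_a = π·77.0·13 = 3144.7 mm
m = ρ·(πd²/4)·L = 7920 × 52.81×10⁻⁶ m² × 3.1447 m = 1.3153 kg
f_n = ½√(k/m) = 0.5·√(6551.5/1.3153) = 0.5·√(4980.9) = 35.288 Hz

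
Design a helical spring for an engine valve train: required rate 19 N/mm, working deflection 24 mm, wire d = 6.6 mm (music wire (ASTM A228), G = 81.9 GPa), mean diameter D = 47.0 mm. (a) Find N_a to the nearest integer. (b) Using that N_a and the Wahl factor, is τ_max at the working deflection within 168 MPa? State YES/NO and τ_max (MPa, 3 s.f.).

N_a = Gd⁴/(8D³k) = (81.9×10³)(6.6⁴)/(8·47.0³·19) = 9.847 → N_a = 10
Actual rate k = Gd⁴/(8D³·10) = 18.71 N/mm
Working load F = kδ = 18.71·24 = 449.04 N
C = 47.0/6.6 = 7.1212; K_W = (4C−1)/(4C−4)+0.615/C = 1.2089
τ_max = K_W·8FD/(πd³) = 1.2089·186.94 = 225.98 MPa
τ_max > 168 MPa → exceeds allowable

(a) 10 coils; (b) NO, τ_max = 226 MPa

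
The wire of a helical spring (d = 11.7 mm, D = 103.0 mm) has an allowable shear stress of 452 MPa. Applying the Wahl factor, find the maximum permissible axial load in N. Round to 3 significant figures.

C = D/d = 103.0/11.7 = 8.8034
K_W = (4C−1)/(4C−4) + 0.615/C = 34.214/31.214 + 0.0699 = 1.1660
τ_max = K·8FD/(πd³) → F_max = τ_allow·πd³/(8DK)
F_max = 452·π·11.7³/(8·103.0·1.1660) = 2.2743e+06/960.76 = 2367.2 N

2370 N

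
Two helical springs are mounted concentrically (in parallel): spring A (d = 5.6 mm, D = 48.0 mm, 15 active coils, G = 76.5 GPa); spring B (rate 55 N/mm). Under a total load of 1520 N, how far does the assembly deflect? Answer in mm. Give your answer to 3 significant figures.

25.1 mm

k_A = Gd⁴/(8D³N_a) = (76.5×10³)(5.6⁴)/(8·48.0³·15) = 5.669 N/mm
Parallel: k_eq = 5.669 + 55 = 60.669 N/mm
δ = F/k_eq = 1520/60.669 = 25.054 mm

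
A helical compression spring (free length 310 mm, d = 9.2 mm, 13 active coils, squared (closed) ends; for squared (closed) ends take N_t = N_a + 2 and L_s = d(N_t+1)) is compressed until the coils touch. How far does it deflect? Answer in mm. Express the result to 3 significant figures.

163 mm

N_t = 15; L_s = 9.2·16 = 147.2 mm
δ_solid = L₀ − L_s = 310 − 147.2 = 162.8 mm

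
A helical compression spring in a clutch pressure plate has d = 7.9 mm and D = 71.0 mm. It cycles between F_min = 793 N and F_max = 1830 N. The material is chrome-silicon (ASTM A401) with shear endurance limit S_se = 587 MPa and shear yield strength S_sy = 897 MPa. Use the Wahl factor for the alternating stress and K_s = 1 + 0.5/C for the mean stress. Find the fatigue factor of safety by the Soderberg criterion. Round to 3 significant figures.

C = D/d = 71.0/7.9 = 8.9873; K_W = (4C−1)/(4C−4)+0.615/C = 1.1623; K_s = 1+0.5/C = 1.0556
F_a = (F_max−F_min)/2 = 518.5 N; F_m = (F_max+F_min)/2 = 1311.5 N
τ_a = K_W·8F_aD/(πd³) = 1.1623 × 190.14 = 221 MPa
τ_m = K_s·8F_mD/(πd³) = 1.0556 × 480.93 = 507.69 MPa
Soderberg: 1/n_f = τ_a/S_se + τ_m/S_sy = 221/587 + 507.69/897 = 0.37649 + 0.56599 = 0.94248
n_f = 1/0.94248 = 1.061

1.06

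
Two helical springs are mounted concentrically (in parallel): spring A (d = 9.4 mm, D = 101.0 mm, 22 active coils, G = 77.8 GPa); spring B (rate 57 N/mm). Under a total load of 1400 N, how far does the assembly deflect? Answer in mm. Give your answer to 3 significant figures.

k_A = Gd⁴/(8D³N_a) = (77.8×10³)(9.4⁴)/(8·101.0³·22) = 3.3498 N/mm
Parallel: k_eq = 3.3498 + 57 = 60.35 N/mm
δ = F/k_eq = 1400/60.35 = 23.198 mm

23.2 mm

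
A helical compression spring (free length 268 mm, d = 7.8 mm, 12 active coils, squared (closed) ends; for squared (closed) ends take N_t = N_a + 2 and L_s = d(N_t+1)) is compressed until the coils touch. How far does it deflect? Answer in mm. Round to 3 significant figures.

151 mm

N_t = 14; L_s = 7.8·15 = 117 mm
δ_solid = L₀ − L_s = 268 − 117 = 151 mm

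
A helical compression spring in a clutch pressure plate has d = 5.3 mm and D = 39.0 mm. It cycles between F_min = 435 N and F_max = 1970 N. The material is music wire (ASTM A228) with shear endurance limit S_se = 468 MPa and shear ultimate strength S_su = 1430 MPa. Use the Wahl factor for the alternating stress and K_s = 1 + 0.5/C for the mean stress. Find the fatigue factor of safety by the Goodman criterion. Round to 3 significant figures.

0.523

C = D/d = 39.0/5.3 = 7.3585; K_W = (4C−1)/(4C−4)+0.615/C = 1.2015; K_s = 1+0.5/C = 1.0679
F_a = (F_max−F_min)/2 = 767.5 N; F_m = (F_max+F_min)/2 = 1202.5 N
τ_a = K_W·8F_aD/(πd³) = 1.2015 × 511.98 = 615.16 MPa
τ_m = K_s·8F_mD/(πd³) = 1.0679 × 802.16 = 856.67 MPa
Goodman: 1/n_f = τ_a/S_se + τ_m/S_su = 615.16/468 + 856.67/1430 = 1.31445 + 0.59907 = 1.9135
n_f = 1/1.9135 = 0.5226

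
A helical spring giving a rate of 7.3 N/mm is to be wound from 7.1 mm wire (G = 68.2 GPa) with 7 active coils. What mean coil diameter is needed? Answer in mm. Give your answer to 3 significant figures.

75.1 mm

D = (Gd⁴/(8N_a·k))^(1/3) = (68.2×10³·7.1⁴/(8·7·7.3))^(1/3)
  = (423942)^(1/3) = 75.1223 mm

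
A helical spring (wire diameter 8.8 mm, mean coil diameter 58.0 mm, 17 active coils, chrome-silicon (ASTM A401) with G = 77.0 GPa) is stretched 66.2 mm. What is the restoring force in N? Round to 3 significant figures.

k = Gd⁴/(8D³N_a) = (77.0×10³)(8.8⁴)/(8·58.0³·17) = 17.402 N/mm
F = k·δ = 17.402 × 66.2 = 1152 N

1150 N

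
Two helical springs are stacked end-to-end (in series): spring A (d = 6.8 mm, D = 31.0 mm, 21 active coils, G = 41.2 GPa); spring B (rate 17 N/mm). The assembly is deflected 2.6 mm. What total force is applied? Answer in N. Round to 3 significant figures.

22.5 N

k_A = Gd⁴/(8D³N_a) = (41.2×10³)(6.8⁴)/(8·31.0³·21) = 17.601 N/mm
Series: 1/k_eq = 1/17.601 + 1/17 = 0.11564; k_eq = 8.6477 N/mm
F = k_eq·δ = 8.6477·2.6 = 22.484 N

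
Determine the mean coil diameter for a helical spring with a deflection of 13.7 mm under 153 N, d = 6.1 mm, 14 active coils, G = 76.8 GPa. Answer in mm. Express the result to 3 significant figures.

Required rate k = F/δ = 153/13.7 = 11.168 N/mm
D = (Gd⁴/(8N_a·k))^(1/3) = (76.8×10³·6.1⁴/(8·14·11.168))^(1/3)
  = (85014.2)^(1/3) = 43.9708 mm

44.0 mm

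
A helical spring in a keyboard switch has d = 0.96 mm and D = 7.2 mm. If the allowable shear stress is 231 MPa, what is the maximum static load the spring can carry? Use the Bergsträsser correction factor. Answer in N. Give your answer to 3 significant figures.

9.41 N

C = D/d = 7.2/0.96 = 7.5000
K_B = (4C+2)/(4C−3) = 32.000/27.000 = 1.1852
τ_max = K·8FD/(πd³) → F_max = τ_allow·πd³/(8DK)
F_max = 231·π·0.96³/(8·7.2·1.1852) = 642.06/68.267 = 9.4052 N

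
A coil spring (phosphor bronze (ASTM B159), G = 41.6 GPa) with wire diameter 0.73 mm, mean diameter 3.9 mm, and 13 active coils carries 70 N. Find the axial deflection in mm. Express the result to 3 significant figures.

k = Gd⁴/(8D³N_a) = (41.6×10³)(0.73⁴)/(8·3.9³·13) = 1.915 N/mm
δ = F/k = 70 / 1.915 = 36.554 mm

36.6 mm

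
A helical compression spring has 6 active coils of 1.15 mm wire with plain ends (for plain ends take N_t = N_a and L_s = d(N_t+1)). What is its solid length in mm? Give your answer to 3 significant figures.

plain ends: N_t = N_a = 6
L_s = d·(N_t+1) = 1.15 × 7 = 8.05 mm

8.05 mm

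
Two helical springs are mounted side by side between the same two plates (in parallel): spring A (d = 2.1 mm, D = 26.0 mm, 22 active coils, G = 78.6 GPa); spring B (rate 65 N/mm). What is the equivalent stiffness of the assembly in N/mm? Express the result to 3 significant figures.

k_A = Gd⁴/(8D³N_a) = (78.6×10³)(2.1⁴)/(8·26.0³·22) = 0.49416 N/mm
Parallel: k_eq = 0.49416 + 65 = 65.494 N/mm

65.5 N/mm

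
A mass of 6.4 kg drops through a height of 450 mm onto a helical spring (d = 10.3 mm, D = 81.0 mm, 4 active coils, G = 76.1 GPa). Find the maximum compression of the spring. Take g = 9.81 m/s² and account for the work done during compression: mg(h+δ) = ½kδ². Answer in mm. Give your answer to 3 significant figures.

k = Gd⁴/(8D³N_a) = (76.1×10³)(10.3⁴)/(8·81.0³·4) = 50.365 N/mm
W = mg = 6.4 × 9.81 = 62.784 N
½kδ² − Wδ − Wh = 0 → δ = (W + √(W² + 2kWh))/k
δ = (62.784 + √(3941.8 + 2.8459e+06))/50.365 = (62.784 + 1688.1)/50.365 = 34.765 mm

34.8 mm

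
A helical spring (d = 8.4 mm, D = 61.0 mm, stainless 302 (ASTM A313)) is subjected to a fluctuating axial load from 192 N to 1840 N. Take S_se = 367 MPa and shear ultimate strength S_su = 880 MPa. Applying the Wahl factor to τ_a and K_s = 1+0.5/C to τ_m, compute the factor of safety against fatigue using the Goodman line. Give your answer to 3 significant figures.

0.969

C = D/d = 61.0/8.4 = 7.2619; K_W = (4C−1)/(4C−4)+0.615/C = 1.2045; K_s = 1+0.5/C = 1.0689
F_a = (F_max−F_min)/2 = 824 N; F_m = (F_max+F_min)/2 = 1016 N
τ_a = K_W·8F_aD/(πd³) = 1.2045 × 215.95 = 260.11 MPa
τ_m = K_s·8F_mD/(πd³) = 1.0689 × 266.27 = 284.61 MPa
Goodman: 1/n_f = τ_a/S_se + τ_m/S_su = 260.11/367 + 284.61/880 = 0.70874 + 0.32342 = 1.0322
n_f = 1/1.0322 = 0.9688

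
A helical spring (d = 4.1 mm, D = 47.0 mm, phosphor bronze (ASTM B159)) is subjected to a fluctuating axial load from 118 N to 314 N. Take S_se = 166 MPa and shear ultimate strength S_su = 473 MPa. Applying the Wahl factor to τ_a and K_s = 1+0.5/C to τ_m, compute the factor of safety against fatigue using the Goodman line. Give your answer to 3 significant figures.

C = D/d = 47.0/4.1 = 11.4634; K_W = (4C−1)/(4C−4)+0.615/C = 1.1253; K_s = 1+0.5/C = 1.0436
F_a = (F_max−F_min)/2 = 98 N; F_m = (F_max+F_min)/2 = 216 N
τ_a = K_W·8F_aD/(πd³) = 1.1253 × 170.18 = 191.51 MPa
τ_m = K_s·8F_mD/(πd³) = 1.0436 × 375.09 = 391.45 MPa
Goodman: 1/n_f = τ_a/S_se + τ_m/S_su = 191.51/166 + 391.45/473 = 1.15367 + 0.82760 = 1.9813
n_f = 1/1.9813 = 0.5047

0.505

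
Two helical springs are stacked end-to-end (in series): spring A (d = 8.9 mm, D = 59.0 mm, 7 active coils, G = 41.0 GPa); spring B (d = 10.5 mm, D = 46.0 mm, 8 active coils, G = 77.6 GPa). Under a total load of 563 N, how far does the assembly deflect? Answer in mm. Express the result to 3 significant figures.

k_A = Gd⁴/(8D³N_a) = (41.0×10³)(8.9⁴)/(8·59.0³·7) = 22.367 N/mm
k_B = Gd⁴/(8D³N_a) = (77.6×10³)(10.5⁴)/(8·46.0³·8) = 151.41 N/mm
Series: 1/k_eq = 1/22.367 + 1/151.41 = 0.051314; k_eq = 19.488 N/mm
δ = F/k_eq = 563/19.488 = 28.89 mm

28.9 mm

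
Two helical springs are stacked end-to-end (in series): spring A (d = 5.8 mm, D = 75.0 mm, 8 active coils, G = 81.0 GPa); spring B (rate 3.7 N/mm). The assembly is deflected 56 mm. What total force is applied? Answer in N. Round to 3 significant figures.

99.1 N

k_A = Gd⁴/(8D³N_a) = (81.0×10³)(5.8⁴)/(8·75.0³·8) = 3.3949 N/mm
Series: 1/k_eq = 1/3.3949 + 1/3.7 = 0.56483; k_eq = 1.7705 N/mm
F = k_eq·δ = 1.7705·56 = 99.146 N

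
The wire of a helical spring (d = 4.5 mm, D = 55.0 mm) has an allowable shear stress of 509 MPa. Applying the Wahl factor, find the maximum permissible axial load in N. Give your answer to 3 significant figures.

296 N

C = D/d = 55.0/4.5 = 12.2222
K_W = (4C−1)/(4C−4) + 0.615/C = 47.889/44.889 + 0.0503 = 1.1171
τ_max = K·8FD/(πd³) → F_max = τ_allow·πd³/(8DK)
F_max = 509·π·4.5³/(8·55.0·1.1171) = 1.4572e+05/491.55 = 296.44 N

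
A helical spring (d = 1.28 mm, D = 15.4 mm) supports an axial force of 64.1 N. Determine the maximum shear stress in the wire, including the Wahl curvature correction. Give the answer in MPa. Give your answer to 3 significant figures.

1340 MPa

Spring index C = D/d = 15.4/1.28 = 12.0312
K_W = (4C−1)/(4C−4) + 0.615/C = 47.125/44.125 + 0.0511 = 1.1191
τ₀ = 8FD/(πd³) = 8·64.1·15.4/(π·1.28³) = 7897.12/6.5884 = 1198.6 MPa
τ_max = K·τ₀ = 1.1191 × 1198.6 = 1341.4 MPa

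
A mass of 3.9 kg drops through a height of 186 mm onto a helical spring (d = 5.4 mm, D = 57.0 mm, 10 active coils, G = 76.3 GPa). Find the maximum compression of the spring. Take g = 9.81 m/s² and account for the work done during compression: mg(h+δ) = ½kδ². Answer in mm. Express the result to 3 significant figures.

66.4 mm

k = Gd⁴/(8D³N_a) = (76.3×10³)(5.4⁴)/(8·57.0³·10) = 4.3791 N/mm
W = mg = 3.9 × 9.81 = 38.259 N
½kδ² − Wδ − Wh = 0 → δ = (W + √(W² + 2kWh))/k
δ = (38.259 + √(1463.8 + 62324.9))/4.3791 = (38.259 + 252.56)/4.3791 = 66.412 mm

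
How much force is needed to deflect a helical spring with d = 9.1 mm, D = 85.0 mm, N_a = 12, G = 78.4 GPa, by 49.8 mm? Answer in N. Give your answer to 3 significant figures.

454 N

k = Gd⁴/(8D³N_a) = (78.4×10³)(9.1⁴)/(8·85.0³·12) = 9.1191 N/mm
F = k·δ = 9.1191 × 49.8 = 454.13 N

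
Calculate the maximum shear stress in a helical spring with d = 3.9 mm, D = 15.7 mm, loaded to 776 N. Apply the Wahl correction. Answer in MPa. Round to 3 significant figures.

733 MPa

Spring index C = D/d = 15.7/3.9 = 4.0256
K_W = (4C−1)/(4C−4) + 0.615/C = 15.103/12.103 + 0.1528 = 1.4007
τ₀ = 8FD/(πd³) = 8·776·15.7/(π·3.9³) = 97465.6/186.36 = 523.01 MPa
τ_max = K·τ₀ = 1.4007 × 523.01 = 732.55 MPa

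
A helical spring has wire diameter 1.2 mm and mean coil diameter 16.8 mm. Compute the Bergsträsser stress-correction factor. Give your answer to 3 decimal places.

1.094

C = D/d = 16.8/1.2 = 14.0000
K_B = (4C+2)/(4C−3) = 58.000/53.000 = 1.0943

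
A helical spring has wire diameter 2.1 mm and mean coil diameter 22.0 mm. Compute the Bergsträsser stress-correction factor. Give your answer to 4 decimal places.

1.1285

C = D/d = 22.0/2.1 = 10.4762
K_B = (4C+2)/(4C−3) = 43.905/38.905 = 1.1285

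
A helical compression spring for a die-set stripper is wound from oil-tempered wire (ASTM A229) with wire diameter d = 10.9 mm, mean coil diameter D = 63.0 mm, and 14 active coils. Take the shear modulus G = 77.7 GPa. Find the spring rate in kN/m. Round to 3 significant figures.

39.2 kN/m

k = Gd⁴/(8D³N_a) = (77.7×10³ × 10.9⁴) / (8 × 63.0³ × 14)
  = 1.0968e+09 / 2.80053e+07 = 39.164 N/mm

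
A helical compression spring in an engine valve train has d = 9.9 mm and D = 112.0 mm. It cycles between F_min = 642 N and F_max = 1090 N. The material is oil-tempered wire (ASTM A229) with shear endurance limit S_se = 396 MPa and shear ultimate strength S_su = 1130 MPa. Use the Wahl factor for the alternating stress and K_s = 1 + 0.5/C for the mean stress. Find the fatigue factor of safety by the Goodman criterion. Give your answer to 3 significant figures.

C = D/d = 112.0/9.9 = 11.3131; K_W = (4C−1)/(4C−4)+0.615/C = 1.1271; K_s = 1+0.5/C = 1.0442
F_a = (F_max−F_min)/2 = 224 N; F_m = (F_max+F_min)/2 = 866 N
τ_a = K_W·8F_aD/(πd³) = 1.1271 × 65.842 = 74.209 MPa
τ_m = K_s·8F_mD/(πd³) = 1.0442 × 254.55 = 265.8 MPa
Goodman: 1/n_f = τ_a/S_se + τ_m/S_su = 74.209/396 + 265.8/1130 = 0.18740 + 0.23522 = 0.42262
n_f = 1/0.42262 = 2.366

2.37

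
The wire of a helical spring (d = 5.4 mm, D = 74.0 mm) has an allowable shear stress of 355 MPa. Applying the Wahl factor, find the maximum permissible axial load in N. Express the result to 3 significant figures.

C = D/d = 74.0/5.4 = 13.7037
K_W = (4C−1)/(4C−4) + 0.615/C = 53.815/50.815 + 0.0449 = 1.1039
τ_max = K·8FD/(πd³) → F_max = τ_allow·πd³/(8DK)
F_max = 355·π·5.4³/(8·74.0·1.1039) = 1.7561e+05/653.52 = 268.72 N

269 N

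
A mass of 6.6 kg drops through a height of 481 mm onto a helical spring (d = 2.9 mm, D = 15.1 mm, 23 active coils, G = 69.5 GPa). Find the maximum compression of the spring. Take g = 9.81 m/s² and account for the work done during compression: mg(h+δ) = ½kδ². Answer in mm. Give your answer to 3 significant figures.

k = Gd⁴/(8D³N_a) = (69.5×10³)(2.9⁴)/(8·15.1³·23) = 7.7594 N/mm
W = mg = 6.6 × 9.81 = 64.746 N
½kδ² − Wδ − Wh = 0 → δ = (W + √(W² + 2kWh))/k
δ = (64.746 + √(4192 + 483299))/7.7594 = (64.746 + 698.21)/7.7594 = 98.326 mm

98.3 mm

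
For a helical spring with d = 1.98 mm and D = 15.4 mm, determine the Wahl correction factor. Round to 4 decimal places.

C = D/d = 15.4/1.98 = 7.7778
K_W = (4C−1)/(4C−4) + 0.615/C = 30.111/27.111 + 0.0791 = 1.1897

1.1897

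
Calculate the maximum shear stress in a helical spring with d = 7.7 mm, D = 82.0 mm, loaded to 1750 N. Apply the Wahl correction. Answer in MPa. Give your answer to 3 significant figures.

909 MPa

Spring index C = D/d = 82.0/7.7 = 10.6494
K_W = (4C−1)/(4C−4) + 0.615/C = 41.597/38.597 + 0.0577 = 1.1355
τ₀ = 8FD/(πd³) = 8·1750·82.0/(π·7.7³) = 1.148e+06/1434.2 = 800.42 MPa
τ_max = K·τ₀ = 1.1355 × 800.42 = 908.86 MPa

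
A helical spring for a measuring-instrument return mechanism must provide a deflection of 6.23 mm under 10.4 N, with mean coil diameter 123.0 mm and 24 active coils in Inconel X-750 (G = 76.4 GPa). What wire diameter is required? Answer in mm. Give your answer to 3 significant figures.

Required rate k = F/δ = 10.4/6.23 = 1.6693 N/mm
d = (8D³N_a·k / G)^(1/4) = (8·123.0³·24·1.6693 / (76.4×10³))^0.25
  = (7806.7)^0.25 = 9.3998 mm

9.40 mm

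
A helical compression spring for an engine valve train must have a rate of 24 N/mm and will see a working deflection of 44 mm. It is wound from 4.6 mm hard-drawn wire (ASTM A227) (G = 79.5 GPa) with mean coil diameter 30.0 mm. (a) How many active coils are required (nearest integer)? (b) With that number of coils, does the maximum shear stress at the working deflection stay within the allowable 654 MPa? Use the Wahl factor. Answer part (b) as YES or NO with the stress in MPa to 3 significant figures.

N_a = Gd⁴/(8D³k) = (79.5×10³)(4.6⁴)/(8·30.0³·24) = 6.866 → N_a = 7
Actual rate k = Gd⁴/(8D³·7) = 23.542 N/mm
Working load F = kδ = 23.542·44 = 1035.9 N
C = 30.0/4.6 = 6.5217; K_W = (4C−1)/(4C−4)+0.615/C = 1.2301
τ_max = K_W·8FD/(πd³) = 1.2301·812.99 = 1000.1 MPa
τ_max > 654 MPa → exceeds allowable

(a) 7 coils; (b) NO, τ_max = 1000 MPa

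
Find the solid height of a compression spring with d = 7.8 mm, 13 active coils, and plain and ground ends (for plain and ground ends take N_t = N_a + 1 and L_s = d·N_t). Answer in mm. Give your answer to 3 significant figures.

plain and ground ends: N_t = N_a + 1 = 13 + 1 = 14
L_s = d·N_t = 7.8 × 14 = 109.2 mm

109 mm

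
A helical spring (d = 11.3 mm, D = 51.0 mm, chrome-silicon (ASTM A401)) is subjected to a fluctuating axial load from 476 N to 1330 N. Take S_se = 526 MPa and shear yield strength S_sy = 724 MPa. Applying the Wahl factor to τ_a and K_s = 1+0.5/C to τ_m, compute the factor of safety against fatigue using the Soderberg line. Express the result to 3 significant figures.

C = D/d = 51.0/11.3 = 4.5133; K_W = (4C−1)/(4C−4)+0.615/C = 1.3497; K_s = 1+0.5/C = 1.1108
F_a = (F_max−F_min)/2 = 427 N; F_m = (F_max+F_min)/2 = 903 N
τ_a = K_W·8F_aD/(πd³) = 1.3497 × 38.433 = 51.874 MPa
τ_m = K_s·8F_mD/(πd³) = 1.1108 × 81.276 = 90.28 MPa
Soderberg: 1/n_f = τ_a/S_se + τ_m/S_sy = 51.874/526 + 90.28/724 = 0.09862 + 0.12470 = 0.22332
n_f = 1/0.22332 = 4.478

4.48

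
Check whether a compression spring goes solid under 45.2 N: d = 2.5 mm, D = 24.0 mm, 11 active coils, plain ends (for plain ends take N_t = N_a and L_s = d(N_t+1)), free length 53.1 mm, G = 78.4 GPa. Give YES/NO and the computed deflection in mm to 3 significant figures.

k = Gd⁴/(8D³N_a) = (78.4×10³)(2.5⁴)/(8·24.0³·11) = 2.5174 N/mm
N_t = 11; L_s = 2.5·12 = 30 mm; δ_solid = L₀ − L_s = 53.1 − 30 = 23.1 mm
δ = F/k = 45.2/2.5174 = 17.955 mm
δ < δ_solid → spring does not go solid

NO, δ = 18.0 mm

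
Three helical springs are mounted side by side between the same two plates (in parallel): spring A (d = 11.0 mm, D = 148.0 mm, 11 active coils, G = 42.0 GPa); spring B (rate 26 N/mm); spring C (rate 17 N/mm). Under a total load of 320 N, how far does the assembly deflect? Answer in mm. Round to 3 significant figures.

k_A = Gd⁴/(8D³N_a) = (42.0×10³)(11.0⁴)/(8·148.0³·11) = 2.1555 N/mm
Parallel: k_eq = 2.1555 + 26 + 17 = 45.156 N/mm
δ = F/k_eq = 320/45.156 = 7.0866 mm

7.09 mm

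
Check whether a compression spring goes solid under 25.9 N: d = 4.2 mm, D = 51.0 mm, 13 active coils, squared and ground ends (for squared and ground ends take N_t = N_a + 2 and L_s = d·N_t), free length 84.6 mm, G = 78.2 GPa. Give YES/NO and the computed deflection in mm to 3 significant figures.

NO, δ = 14.7 mm

k = Gd⁴/(8D³N_a) = (78.2×10³)(4.2⁴)/(8·51.0³·13) = 1.7638 N/mm
N_t = 15; L_s = 4.2·15 = 63 mm; δ_solid = L₀ − L_s = 84.6 − 63 = 21.6 mm
δ = F/k = 25.9/1.7638 = 14.684 mm
δ < δ_solid → spring does not go solid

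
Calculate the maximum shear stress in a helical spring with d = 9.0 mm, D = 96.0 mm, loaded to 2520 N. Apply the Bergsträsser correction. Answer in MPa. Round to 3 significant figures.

Spring index C = D/d = 96.0/9.0 = 10.6667
K_B = (4C+2)/(4C−3) = 44.667/39.667 = 1.1261
τ₀ = 8FD/(πd³) = 8·2520·96.0/(π·9.0³) = 1.93536e+06/2290.2 = 845.05 MPa
τ_max = K·τ₀ = 1.1261 × 845.05 = 951.57 MPa

952 MPa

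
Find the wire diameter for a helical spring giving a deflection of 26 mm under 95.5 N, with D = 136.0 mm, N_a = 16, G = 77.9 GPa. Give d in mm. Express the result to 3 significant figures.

Required rate k = F/δ = 95.5/26 = 3.6731 N/mm
d = (8D³N_a·k / G)^(1/4) = (8·136.0³·16·3.6731 / (77.9×10³))^0.25
  = (15182)^0.25 = 11.1002 mm

11.1 mm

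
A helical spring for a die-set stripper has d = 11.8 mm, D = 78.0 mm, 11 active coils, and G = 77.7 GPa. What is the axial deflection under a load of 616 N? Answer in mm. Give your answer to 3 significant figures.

17.1 mm

k = Gd⁴/(8D³N_a) = (77.7×10³)(11.8⁴)/(8·78.0³·11) = 36.073 N/mm
δ = F/k = 616 / 36.073 = 17.076 mm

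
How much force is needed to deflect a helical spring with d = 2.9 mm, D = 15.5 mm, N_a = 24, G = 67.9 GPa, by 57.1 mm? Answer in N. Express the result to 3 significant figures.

k = Gd⁴/(8D³N_a) = (67.9×10³)(2.9⁴)/(8·15.5³·24) = 6.7168 N/mm
F = k·δ = 6.7168 × 57.1 = 383.53 N

384 N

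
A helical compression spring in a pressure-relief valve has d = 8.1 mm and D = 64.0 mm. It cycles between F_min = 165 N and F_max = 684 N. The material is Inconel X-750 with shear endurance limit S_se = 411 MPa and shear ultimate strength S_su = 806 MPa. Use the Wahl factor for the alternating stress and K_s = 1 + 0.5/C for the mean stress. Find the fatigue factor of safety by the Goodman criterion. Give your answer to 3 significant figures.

C = D/d = 64.0/8.1 = 7.9012; K_W = (4C−1)/(4C−4)+0.615/C = 1.1865; K_s = 1+0.5/C = 1.0633
F_a = (F_max−F_min)/2 = 259.5 N; F_m = (F_max+F_min)/2 = 424.5 N
τ_a = K_W·8F_aD/(πd³) = 1.1865 × 79.58 = 94.422 MPa
τ_m = K_s·8F_mD/(πd³) = 1.0633 × 130.18 = 138.42 MPa
Goodman: 1/n_f = τ_a/S_se + τ_m/S_su = 94.422/411 + 138.42/806 = 0.22974 + 0.17173 = 0.40147
n_f = 1/0.40147 = 2.491

2.49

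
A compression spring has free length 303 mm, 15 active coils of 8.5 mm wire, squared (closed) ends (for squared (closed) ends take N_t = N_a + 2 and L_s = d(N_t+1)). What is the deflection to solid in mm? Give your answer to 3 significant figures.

N_t = 17; L_s = 8.5·18 = 153 mm
δ_solid = L₀ − L_s = 303 − 153 = 150 mm

150 mm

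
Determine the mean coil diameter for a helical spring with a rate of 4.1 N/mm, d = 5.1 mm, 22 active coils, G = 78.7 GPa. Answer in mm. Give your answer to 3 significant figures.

D = (Gd⁴/(8N_a·k))^(1/3) = (78.7×10³·5.1⁴/(8·22·4.1))^(1/3)
  = (73783.4)^(1/3) = 41.9424 mm

41.9 mm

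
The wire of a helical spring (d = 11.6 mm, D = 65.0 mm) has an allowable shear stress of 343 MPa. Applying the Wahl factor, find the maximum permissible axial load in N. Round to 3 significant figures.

C = D/d = 65.0/11.6 = 5.6034
K_W = (4C−1)/(4C−4) + 0.615/C = 21.414/18.414 + 0.1098 = 1.2727
τ_max = K·8FD/(πd³) → F_max = τ_allow·πd³/(8DK)
F_max = 343·π·11.6³/(8·65.0·1.2727) = 1.682e+06/661.79 = 2541.5 N

2540 N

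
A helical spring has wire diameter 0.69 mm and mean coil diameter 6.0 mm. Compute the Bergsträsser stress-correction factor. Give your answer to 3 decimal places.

1.157

C = D/d = 6.0/0.69 = 8.6957
K_B = (4C+2)/(4C−3) = 36.783/31.783 = 1.1573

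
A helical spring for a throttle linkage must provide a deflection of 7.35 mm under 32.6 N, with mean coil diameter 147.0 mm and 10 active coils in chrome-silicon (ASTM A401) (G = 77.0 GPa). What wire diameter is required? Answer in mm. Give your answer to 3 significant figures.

Required rate k = F/δ = 32.6/7.35 = 4.4354 N/mm
d = (8D³N_a·k / G)^(1/4) = (8·147.0³·10·4.4354 / (77.0×10³))^0.25
  = (14638)^0.25 = 10.9994 mm

11.0 mm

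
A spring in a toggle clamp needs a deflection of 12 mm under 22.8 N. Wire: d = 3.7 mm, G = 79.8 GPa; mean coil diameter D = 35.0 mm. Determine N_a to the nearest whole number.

23

Required rate k = F/δ = 22.8/12 = 1.9 N/mm
N_a = Gd⁴/(8D³k) = (79.8×10³ × 3.7⁴)/(8 × 35.0³ × 1.9)
    = 1.49558e+07 / 651700 = 22.95 → 23 coils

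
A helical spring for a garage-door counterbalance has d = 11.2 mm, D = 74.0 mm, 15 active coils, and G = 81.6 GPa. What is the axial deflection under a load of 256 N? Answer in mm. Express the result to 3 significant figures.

9.70 mm

k = Gd⁴/(8D³N_a) = (81.6×10³)(11.2⁴)/(8·74.0³·15) = 26.405 N/mm
δ = F/k = 256 / 26.405 = 9.6951 mm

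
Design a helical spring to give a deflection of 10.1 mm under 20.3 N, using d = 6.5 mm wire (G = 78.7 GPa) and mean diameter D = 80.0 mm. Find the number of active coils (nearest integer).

Required rate k = F/δ = 20.3/10.1 = 2.0099 N/mm
N_a = Gd⁴/(8D³k) = (78.7×10³ × 6.5⁴)/(8 × 80.0³ × 2.0099)
    = 1.40484e+08 / 8.23255e+06 = 17.06 → 17 coils

17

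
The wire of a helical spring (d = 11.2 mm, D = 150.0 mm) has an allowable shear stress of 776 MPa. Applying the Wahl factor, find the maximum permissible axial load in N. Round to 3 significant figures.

2580 N

C = D/d = 150.0/11.2 = 13.3929
K_W = (4C−1)/(4C−4) + 0.615/C = 52.571/49.571 + 0.0459 = 1.1064
τ_max = K·8FD/(πd³) → F_max = τ_allow·πd³/(8DK)
F_max = 776·π·11.2³/(8·150.0·1.1064) = 3.425e+06/1327.7 = 2579.6 N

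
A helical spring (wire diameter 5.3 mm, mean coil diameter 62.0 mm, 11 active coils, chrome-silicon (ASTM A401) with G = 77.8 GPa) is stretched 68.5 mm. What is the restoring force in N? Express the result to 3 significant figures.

k = Gd⁴/(8D³N_a) = (77.8×10³)(5.3⁴)/(8·62.0³·11) = 2.927 N/mm
F = k·δ = 2.927 × 68.5 = 200.5 N

201 N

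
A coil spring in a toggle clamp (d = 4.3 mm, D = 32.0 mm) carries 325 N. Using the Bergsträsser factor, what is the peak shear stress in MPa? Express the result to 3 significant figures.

Spring index C = D/d = 32.0/4.3 = 7.4419
K_B = (4C+2)/(4C−3) = 31.767/26.767 = 1.1868
τ₀ = 8FD/(πd³) = 8·325·32.0/(π·4.3³) = 83200/249.78 = 333.09 MPa
τ_max = K·τ₀ = 1.1868 × 333.09 = 395.32 MPa

395 MPa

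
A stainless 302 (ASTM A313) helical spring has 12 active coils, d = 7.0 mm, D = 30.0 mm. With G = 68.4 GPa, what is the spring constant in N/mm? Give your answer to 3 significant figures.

k = Gd⁴/(8D³N_a) = (68.4×10³ × 7.0⁴) / (8 × 30.0³ × 12)
  = 1.64228e+08 / 2.592e+06 = 63.36 N/mm

63.4 N/mm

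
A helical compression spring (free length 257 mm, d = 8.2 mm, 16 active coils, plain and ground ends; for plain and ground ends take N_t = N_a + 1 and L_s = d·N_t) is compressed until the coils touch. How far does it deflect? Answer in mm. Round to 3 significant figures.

N_t = 17; L_s = 8.2·17 = 139.4 mm
δ_solid = L₀ − L_s = 257 − 139.4 = 117.6 mm

118 mm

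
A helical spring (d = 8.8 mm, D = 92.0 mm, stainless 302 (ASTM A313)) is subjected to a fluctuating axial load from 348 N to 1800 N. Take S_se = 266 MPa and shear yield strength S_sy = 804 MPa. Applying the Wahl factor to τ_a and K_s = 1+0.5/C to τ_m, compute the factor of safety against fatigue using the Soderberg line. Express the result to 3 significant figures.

0.646

C = D/d = 92.0/8.8 = 10.4545; K_W = (4C−1)/(4C−4)+0.615/C = 1.1382; K_s = 1+0.5/C = 1.0478
F_a = (F_max−F_min)/2 = 726 N; F_m = (F_max+F_min)/2 = 1074 N
τ_a = K_W·8F_aD/(πd³) = 1.1382 × 249.58 = 284.06 MPa
τ_m = K_s·8F_mD/(πd³) = 1.0478 × 369.22 = 386.88 MPa
Soderberg: 1/n_f = τ_a/S_se + τ_m/S_sy = 284.06/266 + 386.88/804 = 1.06791 + 0.48119 = 1.5491
n_f = 1/1.5491 = 0.6455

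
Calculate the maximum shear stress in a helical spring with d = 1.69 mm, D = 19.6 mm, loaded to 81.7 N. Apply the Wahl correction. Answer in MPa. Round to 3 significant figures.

Spring index C = D/d = 19.6/1.69 = 11.5976
K_W = (4C−1)/(4C−4) + 0.615/C = 45.391/42.391 + 0.0530 = 1.1238
τ₀ = 8FD/(πd³) = 8·81.7·19.6/(π·1.69³) = 12810.6/15.164 = 844.81 MPa
τ_max = K·τ₀ = 1.1238 × 844.81 = 949.39 MPa

949 MPa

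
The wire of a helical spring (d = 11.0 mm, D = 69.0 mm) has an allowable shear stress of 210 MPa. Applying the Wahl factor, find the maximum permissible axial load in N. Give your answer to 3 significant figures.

C = D/d = 69.0/11.0 = 6.2727
K_W = (4C−1)/(4C−4) + 0.615/C = 24.091/21.091 + 0.0980 = 1.2403
τ_max = K·8FD/(πd³) → F_max = τ_allow·πd³/(8DK)
F_max = 210·π·11.0³/(8·69.0·1.2403) = 8.7811e+05/684.64 = 1282.6 N

1280 N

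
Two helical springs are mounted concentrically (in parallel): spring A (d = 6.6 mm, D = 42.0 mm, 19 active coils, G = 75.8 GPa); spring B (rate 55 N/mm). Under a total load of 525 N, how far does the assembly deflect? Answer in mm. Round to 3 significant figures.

k_A = Gd⁴/(8D³N_a) = (75.8×10³)(6.6⁴)/(8·42.0³·19) = 12.772 N/mm
Parallel: k_eq = 12.772 + 55 = 67.772 N/mm
δ = F/k_eq = 525/67.772 = 7.7466 mm

7.75 mm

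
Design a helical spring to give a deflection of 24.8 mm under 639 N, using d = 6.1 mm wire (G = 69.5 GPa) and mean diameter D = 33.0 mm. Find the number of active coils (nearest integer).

13

Required rate k = F/δ = 639/24.8 = 25.766 N/mm
N_a = Gd⁴/(8D³k) = (69.5×10³ × 6.1⁴)/(8 × 33.0³ × 25.766)
    = 9.62286e+07 / 7.40766e+06 = 12.99 → 13 coils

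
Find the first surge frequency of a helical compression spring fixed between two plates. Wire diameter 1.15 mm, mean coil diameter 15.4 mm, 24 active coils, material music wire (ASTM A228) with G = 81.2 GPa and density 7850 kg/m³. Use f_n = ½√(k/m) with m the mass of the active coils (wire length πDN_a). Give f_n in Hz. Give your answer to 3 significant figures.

73.1 Hz

k = Gd⁴/(8D³N_a) = (81.2×10³)(1.15⁴)/(8·15.4³·24) = 0.20253 N/mm = 202.53 N/m
Wire length L = πDN_a = π·15.4·24 = 1161.1 mm
m = ρ·(πd²/4)·L = 7850 × 1.0387×10⁻⁶ m² × 1.1611 m = 0.0094675 kg
f_n = ½√(k/m) = 0.5·√(202.53/0.0094675) = 0.5·√(21392) = 73.13 Hz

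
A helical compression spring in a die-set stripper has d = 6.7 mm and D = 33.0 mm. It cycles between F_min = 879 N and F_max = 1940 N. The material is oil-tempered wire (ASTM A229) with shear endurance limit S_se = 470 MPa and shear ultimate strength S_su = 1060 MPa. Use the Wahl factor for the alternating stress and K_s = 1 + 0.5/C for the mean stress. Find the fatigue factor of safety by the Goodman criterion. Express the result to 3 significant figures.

1.21

C = D/d = 33.0/6.7 = 4.9254; K_W = (4C−1)/(4C−4)+0.615/C = 1.3159; K_s = 1+0.5/C = 1.1015
F_a = (F_max−F_min)/2 = 530.5 N; F_m = (F_max+F_min)/2 = 1409.5 N
τ_a = K_W·8F_aD/(πd³) = 1.3159 × 148.22 = 195.05 MPa
τ_m = K_s·8F_mD/(πd³) = 1.1015 × 393.82 = 433.8 MPa
Goodman: 1/n_f = τ_a/S_se + τ_m/S_su = 195.05/470 + 433.8/1060 = 0.41500 + 0.40924 = 0.82424
n_f = 1/0.82424 = 1.213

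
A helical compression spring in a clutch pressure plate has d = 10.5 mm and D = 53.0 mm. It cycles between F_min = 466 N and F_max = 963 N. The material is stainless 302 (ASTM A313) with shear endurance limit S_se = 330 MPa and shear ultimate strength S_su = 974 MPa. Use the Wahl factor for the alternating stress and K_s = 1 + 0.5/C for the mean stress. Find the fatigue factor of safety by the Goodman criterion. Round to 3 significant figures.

C = D/d = 53.0/10.5 = 5.0476; K_W = (4C−1)/(4C−4)+0.615/C = 1.3071; K_s = 1+0.5/C = 1.0991
F_a = (F_max−F_min)/2 = 248.5 N; F_m = (F_max+F_min)/2 = 714.5 N
τ_a = K_W·8F_aD/(πd³) = 1.3071 × 28.972 = 37.87 MPa
τ_m = K_s·8F_mD/(πd³) = 1.0991 × 83.301 = 91.553 MPa
Goodman: 1/n_f = τ_a/S_se + τ_m/S_su = 37.87/330 + 91.553/974 = 0.11476 + 0.09400 = 0.20875
n_f = 1/0.20875 = 4.79

4.79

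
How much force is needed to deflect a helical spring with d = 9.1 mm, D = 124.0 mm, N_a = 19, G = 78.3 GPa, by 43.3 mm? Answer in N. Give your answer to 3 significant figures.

k = Gd⁴/(8D³N_a) = (78.3×10³)(9.1⁴)/(8·124.0³·19) = 1.8528 N/mm
F = k·δ = 1.8528 × 43.3 = 80.224 N

80.2 N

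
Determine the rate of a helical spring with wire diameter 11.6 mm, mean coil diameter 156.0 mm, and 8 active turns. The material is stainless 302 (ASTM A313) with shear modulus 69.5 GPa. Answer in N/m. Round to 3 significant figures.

k = Gd⁴/(8D³N_a) = (69.5×10³ × 11.6⁴) / (8 × 156.0³ × 8)
  = 1.25839e+09 / 2.42971e+08 = 5.1792 N/mm = 5179.2 N/m

5180 N/m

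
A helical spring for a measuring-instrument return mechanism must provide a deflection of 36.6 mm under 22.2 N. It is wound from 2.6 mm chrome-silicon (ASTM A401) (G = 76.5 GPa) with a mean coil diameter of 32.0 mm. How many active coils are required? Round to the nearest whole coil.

Required rate k = F/δ = 22.2/36.6 = 0.60656 N/mm
N_a = Gd⁴/(8D³k) = (76.5×10³ × 2.6⁴)/(8 × 32.0³ × 0.60656)
    = 3.49587e+06 / 159005 = 21.99 → 22 coils

22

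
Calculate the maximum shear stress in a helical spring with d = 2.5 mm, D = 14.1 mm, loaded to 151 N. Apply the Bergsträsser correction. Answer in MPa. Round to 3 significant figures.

Spring index C = D/d = 14.1/2.5 = 5.6400
K_B = (4C+2)/(4C−3) = 24.560/19.560 = 1.2556
τ₀ = 8FD/(πd³) = 8·151·14.1/(π·2.5³) = 17032.8/49.087 = 346.99 MPa
τ_max = K·τ₀ = 1.2556 × 346.99 = 435.69 MPa

436 MPa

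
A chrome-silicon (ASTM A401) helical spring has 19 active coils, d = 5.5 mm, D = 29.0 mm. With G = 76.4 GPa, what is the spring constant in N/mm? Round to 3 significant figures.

18.9 N/mm

k = Gd⁴/(8D³N_a) = (76.4×10³ × 5.5⁴) / (8 × 29.0³ × 19)
  = 6.99108e+07 / 3.70713e+06 = 18.858 N/mm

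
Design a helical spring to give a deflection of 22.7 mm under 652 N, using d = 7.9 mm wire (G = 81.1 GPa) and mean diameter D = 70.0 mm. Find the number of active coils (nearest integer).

Required rate k = F/δ = 652/22.7 = 28.722 N/mm
N_a = Gd⁴/(8D³k) = (81.1×10³ × 7.9⁴)/(8 × 70.0³ × 28.722)
    = 3.15885e+08 / 7.88144e+07 = 4.008 → 4 coils

4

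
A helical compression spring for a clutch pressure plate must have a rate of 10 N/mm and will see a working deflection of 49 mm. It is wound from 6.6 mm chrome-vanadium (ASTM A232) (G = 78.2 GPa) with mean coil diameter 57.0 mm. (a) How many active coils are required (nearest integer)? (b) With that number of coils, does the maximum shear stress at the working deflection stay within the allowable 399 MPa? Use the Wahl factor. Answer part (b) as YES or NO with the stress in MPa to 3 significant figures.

N_a = Gd⁴/(8D³k) = (78.2×10³)(6.6⁴)/(8·57.0³·10) = 10.02 → N_a = 10
Actual rate k = Gd⁴/(8D³·10) = 10.015 N/mm
Working load F = kδ = 10.015·49 = 490.75 N
C = 57.0/6.6 = 8.6364; K_W = (4C−1)/(4C−4)+0.615/C = 1.1694
τ_max = K_W·8FD/(πd³) = 1.1694·247.77 = 289.75 MPa
τ_max ≤ 399 MPa → acceptable

(a) 10 coils; (b) YES, τ_max = 290 MPa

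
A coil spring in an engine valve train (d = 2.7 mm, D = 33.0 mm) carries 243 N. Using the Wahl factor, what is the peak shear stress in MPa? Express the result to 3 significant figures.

Spring index C = D/d = 33.0/2.7 = 12.2222
K_W = (4C−1)/(4C−4) + 0.615/C = 47.889/44.889 + 0.0503 = 1.1171
τ₀ = 8FD/(πd³) = 8·243·33.0/(π·2.7³) = 64152/61.836 = 1037.5 MPa
τ_max = K·τ₀ = 1.1171 × 1037.5 = 1159 MPa

1160 MPa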